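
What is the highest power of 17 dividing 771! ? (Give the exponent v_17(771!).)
v_17(771!) = 47

Legendre's formula: v_p(n!) = Σ_{k ≥ 1} ⌊n / p^k⌋. For p = 17, n = 771, the terms are:
  ⌊771/17^1⌋ = ⌊771/17⌋ = 45
  ⌊771/17^2⌋ = ⌊771/289⌋ = 2
(the next term ⌊771/17^3⌋ = 0, terminating the sum). Summing: v_17(771!) = 45 + 2 = 47.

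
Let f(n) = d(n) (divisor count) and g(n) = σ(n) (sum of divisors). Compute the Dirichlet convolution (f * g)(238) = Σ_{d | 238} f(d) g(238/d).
(d * σ)(238) = 1000

Divisors of 238: [1, 2, 7, 14, 17, 34, 119, 238]. For each d | 238:
  d = 1: d(1) · σ(238/1) = 1 · 432 = 432
  d = 2: d(2) · σ(238/2) = 2 · 144 = 288
  d = 7: d(7) · σ(238/7) = 2 · 54 = 108
  d = 14: d(14) · σ(238/14) = 4 · 18 = 72
  d = 17: d(17) · σ(238/17) = 2 · 24 = 48
  d = 34: d(34) · σ(238/34) = 4 · 8 = 32
  d = 119: d(119) · σ(238/119) = 4 · 3 = 12
  d = 238: d(238) · σ(238/238) = 8 · 1 = 8
Summing: (d * σ)(238) = 432 + 288 + 108 + 72 + 48 + 32 + 12 + 8 = 1000.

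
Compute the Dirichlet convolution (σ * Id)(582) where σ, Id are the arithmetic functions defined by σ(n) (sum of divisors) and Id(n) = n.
(σ * Id)(582) = 6825

Divisors of 582: [1, 2, 3, 6, 97, 194, 291, 582]. For each d | 582:
  d = 1: σ(1) · Id(582/1) = 1 · 582 = 582
  d = 2: σ(2) · Id(582/2) = 3 · 291 = 873
  d = 3: σ(3) · Id(582/3) = 4 · 194 = 776
  d = 6: σ(6) · Id(582/6) = 12 · 97 = 1164
  d = 97: σ(97) · Id(582/97) = 98 · 6 = 588
  d = 194: σ(194) · Id(582/194) = 294 · 3 = 882
  d = 291: σ(291) · Id(582/291) = 392 · 2 = 784
  d = 582: σ(582) · Id(582/582) = 1176 · 1 = 1176
Summing: (σ * Id)(582) = 582 + 873 + 776 + 1164 + 588 + 882 + 784 + 1176 = 6825.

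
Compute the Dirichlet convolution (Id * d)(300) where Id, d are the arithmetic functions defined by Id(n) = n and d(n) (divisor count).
(Id * d)(300) = 2090

Divisors of 300: [1, 2, 3, 4, 5, 6, 10, 12, 15, 20, 25, 30, 50, 60, 75, 100, 150, 300]. For each d | 300:
  d = 1: Id(1) · d(300/1) = 1 · 18 = 18
  d = 2: Id(2) · d(300/2) = 2 · 12 = 24
  d = 3: Id(3) · d(300/3) = 3 · 9 = 27
  d = 4: Id(4) · d(300/4) = 4 · 6 = 24
  d = 5: Id(5) · d(300/5) = 5 · 12 = 60
  d = 6: Id(6) · d(300/6) = 6 · 6 = 36
  d = 10: Id(10) · d(300/10) = 10 · 8 = 80
  d = 12: Id(12) · d(300/12) = 12 · 3 = 36
  d = 15: Id(15) · d(300/15) = 15 · 6 = 90
  d = 20: Id(20) · d(300/20) = 20 · 4 = 80
  d = 25: Id(25) · d(300/25) = 25 · 6 = 150
  d = 30: Id(30) · d(300/30) = 30 · 4 = 120
  d = 50: Id(50) · d(300/50) = 50 · 4 = 200
  d = 60: Id(60) · d(300/60) = 60 · 2 = 120
  d = 75: Id(75) · d(300/75) = 75 · 3 = 225
  d = 100: Id(100) · d(300/100) = 100 · 2 = 200
  d = 150: Id(150) · d(300/150) = 150 · 2 = 300
  d = 300: Id(300) · d(300/300) = 300 · 1 = 300
Summing: (Id * d)(300) = 18 + 24 + 27 + 24 + 60 + 36 + 80 + 36 + 90 + 80 + 150 + 120 + 200 + 120 + 225 + 200 + 300 + 300 = 2090.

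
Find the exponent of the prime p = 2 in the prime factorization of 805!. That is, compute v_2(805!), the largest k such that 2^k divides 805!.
v_2(805!) = 800

Legendre's formula: v_p(n!) = Σ_{k ≥ 1} ⌊n / p^k⌋. For p = 2, n = 805, the terms are:
  ⌊805/2^1⌋ = ⌊805/2⌋ = 402
  ⌊805/2^2⌋ = ⌊805/4⌋ = 201
  ⌊805/2^3⌋ = ⌊805/8⌋ = 100
  ⌊805/2^4⌋ = ⌊805/16⌋ = 50
  ⌊805/2^5⌋ = ⌊805/32⌋ = 25
  ⌊805/2^6⌋ = ⌊805/64⌋ = 12
  ⌊805/2^7⌋ = ⌊805/128⌋ = 6
  ⌊805/2^8⌋ = ⌊805/256⌋ = 3
  ⌊805/2^9⌋ = ⌊805/512⌋ = 1
(the next term ⌊805/2^10⌋ = 0, terminating the sum). Summing: v_2(805!) = 402 + 201 + 100 + 50 + 25 + 12 + 6 + 3 + 1 = 800.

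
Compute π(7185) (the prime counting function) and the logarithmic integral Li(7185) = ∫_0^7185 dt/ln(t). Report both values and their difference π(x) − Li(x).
π(7185) = 917;  Li(7185) ≈ 935.20;  π(x) − Li(x) ≈ -18.20.

Direct count of primes ≤ 7185 gives π(7185) = 917. Numerical evaluation of the logarithmic integral gives Li(7185) ≈ 935.20. The difference π(x) − Li(x) ≈ -18.20 is typically negative for small/moderate x (Li(x) overestimates), though Littlewood's theorem shows this sign changes infinitely often.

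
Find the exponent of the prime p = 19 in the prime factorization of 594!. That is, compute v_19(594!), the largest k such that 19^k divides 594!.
v_19(594!) = 32

Legendre's formula: v_p(n!) = Σ_{k ≥ 1} ⌊n / p^k⌋. For p = 19, n = 594, the terms are:
  ⌊594/19^1⌋ = ⌊594/19⌋ = 31
  ⌊594/19^2⌋ = ⌊594/361⌋ = 1
(the next term ⌊594/19^3⌋ = 0, terminating the sum). Summing: v_19(594!) = 31 + 1 = 32.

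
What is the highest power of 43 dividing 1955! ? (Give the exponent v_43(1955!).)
v_43(1955!) = 46

Legendre's formula: v_p(n!) = Σ_{k ≥ 1} ⌊n / p^k⌋. For p = 43, n = 1955, the terms are:
  ⌊1955/43^1⌋ = ⌊1955/43⌋ = 45
  ⌊1955/43^2⌋ = ⌊1955/1849⌋ = 1
(the next term ⌊1955/43^3⌋ = 0, terminating the sum). Summing: v_43(1955!) = 45 + 1 = 46.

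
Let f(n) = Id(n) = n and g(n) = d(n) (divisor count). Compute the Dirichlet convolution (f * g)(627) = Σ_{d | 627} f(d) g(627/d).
(Id * d)(627) = 1365

Divisors of 627: [1, 3, 11, 19, 33, 57, 209, 627]. For each d | 627:
  d = 1: Id(1) · d(627/1) = 1 · 8 = 8
  d = 3: Id(3) · d(627/3) = 3 · 4 = 12
  d = 11: Id(11) · d(627/11) = 11 · 4 = 44
  d = 19: Id(19) · d(627/19) = 19 · 4 = 76
  d = 33: Id(33) · d(627/33) = 33 · 2 = 66
  d = 57: Id(57) · d(627/57) = 57 · 2 = 114
  d = 209: Id(209) · d(627/209) = 209 · 2 = 418
  d = 627: Id(627) · d(627/627) = 627 · 1 = 627
Summing: (Id * d)(627) = 8 + 12 + 44 + 76 + 66 + 114 + 418 + 627 = 1365.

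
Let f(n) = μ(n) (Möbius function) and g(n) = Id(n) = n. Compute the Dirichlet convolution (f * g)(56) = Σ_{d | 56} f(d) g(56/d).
(μ * Id)(56) = 24

Divisors of 56: [1, 2, 4, 7, 8, 14, 28, 56]. For each d | 56:
  d = 1: μ(1) · Id(56/1) = 1 · 56 = 56
  d = 2: μ(2) · Id(56/2) = -1 · 28 = -28
  d = 4: μ(4) · Id(56/4) = 0 · 14 = 0
  d = 7: μ(7) · Id(56/7) = -1 · 8 = -8
  d = 8: μ(8) · Id(56/8) = 0 · 7 = 0
  d = 14: μ(14) · Id(56/14) = 1 · 4 = 4
  d = 28: μ(28) · Id(56/28) = 0 · 2 = 0
  d = 56: μ(56) · Id(56/56) = 0 · 1 = 0
Summing: (μ * Id)(56) = 56 + -28 + 0 + -8 + 0 + 4 + 0 + 0 = 24.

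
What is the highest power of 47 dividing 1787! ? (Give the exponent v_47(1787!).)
v_47(1787!) = 38

Legendre's formula: v_p(n!) = Σ_{k ≥ 1} ⌊n / p^k⌋. For p = 47, n = 1787, the terms are:
  ⌊1787/47^1⌋ = ⌊1787/47⌋ = 38
(the next term ⌊1787/47^2⌋ = 0, terminating the sum). Summing: v_47(1787!) = 38 = 38.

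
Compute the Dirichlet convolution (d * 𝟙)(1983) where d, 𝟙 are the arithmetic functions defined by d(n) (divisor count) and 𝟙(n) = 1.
(d * 𝟙)(1983) = 9

Divisors of 1983: [1, 3, 661, 1983]. For each d | 1983:
  d = 1: d(1) · 𝟙(1983/1) = 1 · 1 = 1
  d = 3: d(3) · 𝟙(1983/3) = 2 · 1 = 2
  d = 661: d(661) · 𝟙(1983/661) = 2 · 1 = 2
  d = 1983: d(1983) · 𝟙(1983/1983) = 4 · 1 = 4
Summing: (d * 𝟙)(1983) = 1 + 2 + 2 + 4 = 9.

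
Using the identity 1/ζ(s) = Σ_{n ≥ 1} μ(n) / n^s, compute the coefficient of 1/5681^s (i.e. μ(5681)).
μ(5681) = -1

Factor n = 5681 = 13 · 19 · 23. μ(n) = 0 if any exponent ≥ 2 (not squarefree); otherwise μ(n) = (−1)^{ω(n)} where ω(n) is the number of distinct prime factors. Applying: μ(5681) = -1.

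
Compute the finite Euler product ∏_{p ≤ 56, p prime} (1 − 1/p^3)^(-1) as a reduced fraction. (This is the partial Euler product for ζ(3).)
∏ = 16238292364256237331040396846411171054751/13509219810297755163480275884866445246464

The primes p ≤ 56 are [2, 3, 5, 7, 11, 13, 17, 19, 23, 29, 31, 37, 41, 43, 47, 53]. For each prime, (1 − 1/p^3)^(-1) = p^3 / (p^3 − 1). The product is (1 − 1/2^3)^(-1), (1 − 1/3^3)^(-1), (1 − 1/5^3)^(-1), (1 − 1/7^3)^(-1), (1 − 1/11^3)^(-1), (1 − 1/13^3)^(-1), (1 − 1/17^3)^(-1), (1 − 1/19^3)^(-1), (1 − 1/23^3)^(-1), (1 − 1/29^3)^(-1), (1 − 1/31^3)^(-1), (1 − 1/37^3)^(-1), (1 − 1/41^3)^(-1), (1 − 1/43^3)^(-1), (1 − 1/47^3)^(-1), (1 − 1/53^3)^(-1) = ∏ p^3 / (p^3 − 1) = 16238292364256237331040396846411171054751/13509219810297755163480275884866445246464.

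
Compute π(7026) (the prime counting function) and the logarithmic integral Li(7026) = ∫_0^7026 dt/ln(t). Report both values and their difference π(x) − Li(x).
π(7026) = 903;  Li(7026) ≈ 917.27;  π(x) − Li(x) ≈ -14.27.

Direct count of primes ≤ 7026 gives π(7026) = 903. Numerical evaluation of the logarithmic integral gives Li(7026) ≈ 917.27. The difference π(x) − Li(x) ≈ -14.27 is typically negative for small/moderate x (Li(x) overestimates), though Littlewood's theorem shows this sign changes infinitely often.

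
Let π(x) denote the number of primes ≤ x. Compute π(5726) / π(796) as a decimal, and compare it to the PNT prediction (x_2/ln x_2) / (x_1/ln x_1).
π(5726)/π(796) = 753/138 ≈ 5.4565;  PNT prediction ≈ 5.5531.

π(796) = 138 and π(5726) = 753, so π(5726)/π(796) ≈ 5.4565. The PNT-predicted ratio is (5726/ln(5726)) / (796/ln(796)) ≈ 5.5531. The two agree to within a few percent, as expected.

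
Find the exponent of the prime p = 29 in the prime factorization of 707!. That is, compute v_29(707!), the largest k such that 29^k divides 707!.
v_29(707!) = 24

Legendre's formula: v_p(n!) = Σ_{k ≥ 1} ⌊n / p^k⌋. For p = 29, n = 707, the terms are:
  ⌊707/29^1⌋ = ⌊707/29⌋ = 24
(the next term ⌊707/29^2⌋ = 0, terminating the sum). Summing: v_29(707!) = 24 = 24.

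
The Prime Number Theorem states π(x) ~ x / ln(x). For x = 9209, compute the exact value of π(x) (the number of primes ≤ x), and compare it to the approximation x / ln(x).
π(9209) = 1142;  x/ln(x) ≈ 1008.88;  relative error ≈ 11.66%.

Directly count primes up to 9209: π(9209) = 1142. The PNT approximation gives 9209/ln(9209) ≈ 9209/9.12794 ≈ 1008.88. Relative error (π(x) − x/ln(x)) / π(x) ≈ 11.66%; the approximation is known to undercount slightly (Li(x) is a better estimate).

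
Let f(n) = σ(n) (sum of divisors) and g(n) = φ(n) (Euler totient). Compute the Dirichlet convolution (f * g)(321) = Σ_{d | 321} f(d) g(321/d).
(σ * φ)(321) = 1284

Divisors of 321: [1, 3, 107, 321]. For each d | 321:
  d = 1: σ(1) · φ(321/1) = 1 · 212 = 212
  d = 3: σ(3) · φ(321/3) = 4 · 106 = 424
  d = 107: σ(107) · φ(321/107) = 108 · 2 = 216
  d = 321: σ(321) · φ(321/321) = 432 · 1 = 432
Summing: (σ * φ)(321) = 212 + 424 + 216 + 432 = 1284.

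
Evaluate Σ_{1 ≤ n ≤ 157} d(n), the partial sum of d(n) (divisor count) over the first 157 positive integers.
Σ_{n ≤ 157} d(n) = 822

Compute d(n) for each 1 ≤ n ≤ 157: d(1) = 1, d(2) = 2, d(3) = 2, d(4) = 3, d(5) = 2, d(6) = 4, d(7) = 2, d(8) = 4, d(9) = 3, d(10) = 4, d(11) = 2, d(12) = 6, d(13) = 2, d(14) = 4, d(15) = 4, d(16) = 5, d(17) = 2, d(18) = 6, d(19) = 2, d(20) = 6, d(21) = 4, d(22) = 4, d(23) = 2, d(24) = 8, d(25) = 3, d(26) = 4, d(27) = 4, d(28) = 6, d(29) = 2, d(30) = 8, d(31) = 2, d(32) = 6, d(33) = 4, d(34) = 4, d(35) = 4, d(36) = 9, d(37) = 2, d(38) = 4, d(39) = 4, d(40) = 8, d(41) = 2, d(42) = 8, d(43) = 2, d(44) = 6, d(45) = 6, d(46) = 4, d(47) = 2, d(48) = 10, d(49) = 3, d(50) = 6, d(51) = 4, d(52) = 6, d(53) = 2, d(54) = 8, d(55) = 4, d(56) = 8, d(57) = 4, d(58) = 4, d(59) = 2, d(60) = 12, d(61) = 2, d(62) = 4, d(63) = 6, d(64) = 7, d(65) = 4, d(66) = 8, d(67) = 2, d(68) = 6, d(69) = 4, d(70) = 8, d(71) = 2, d(72) = 12, d(73) = 2, d(74) = 4, d(75) = 6, d(76) = 6, d(77) = 4, d(78) = 8, d(79) = 2, d(80) = 10, d(81) = 5, d(82) = 4, d(83) = 2, d(84) = 12, d(85) = 4, d(86) = 4, d(87) = 4, d(88) = 8, d(89) = 2, d(90) = 12, d(91) = 4, d(92) = 6, d(93) = 4, d(94) = 4, d(95) = 4, d(96) = 12, d(97) = 2, d(98) = 6, d(99) = 6, d(100) = 9, d(101) = 2, d(102) = 8, d(103) = 2, d(104) = 8, d(105) = 8, d(106) = 4, d(107) = 2, d(108) = 12, d(109) = 2, d(110) = 8, d(111) = 4, d(112) = 10, d(113) = 2, d(114) = 8, d(115) = 4, d(116) = 6, d(117) = 6, d(118) = 4, d(119) = 4, d(120) = 16, d(121) = 3, d(122) = 4, d(123) = 4, d(124) = 6, d(125) = 4, d(126) = 12, d(127) = 2, d(128) = 8, d(129) = 4, d(130) = 8, d(131) = 2, d(132) = 12, d(133) = 4, d(134) = 4, d(135) = 8, d(136) = 8, d(137) = 2, d(138) = 8, d(139) = 2, d(140) = 12, d(141) = 4, d(142) = 4, d(143) = 4, d(144) = 15, d(145) = 4, d(146) = 4, d(147) = 6, d(148) = 6, d(149) = 2, d(150) = 12, d(151) = 2, d(152) = 8, d(153) = 6, d(154) = 8, d(155) = 4, d(156) = 12, d(157) = 2. Summing all 157 values: 822. (Dirichlet's divisor formula: Σ_{n ≤ x} d(n) = x ln(x) + (2γ − 1) x + O(√x). For x = 157, the asymptotic estimate is ≈ 818.08.)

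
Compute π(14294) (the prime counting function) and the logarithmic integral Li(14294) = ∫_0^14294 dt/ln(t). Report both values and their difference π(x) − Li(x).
π(14294) = 1677;  Li(14294) ≈ 1703.02;  π(x) − Li(x) ≈ -26.02.

Direct count of primes ≤ 14294 gives π(14294) = 1677. Numerical evaluation of the logarithmic integral gives Li(14294) ≈ 1703.02. The difference π(x) − Li(x) ≈ -26.02 is typically negative for small/moderate x (Li(x) overestimates), though Littlewood's theorem shows this sign changes infinitely often.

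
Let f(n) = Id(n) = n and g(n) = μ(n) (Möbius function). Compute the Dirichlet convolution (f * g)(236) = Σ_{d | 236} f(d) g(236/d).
(Id * μ)(236) = 116

Divisors of 236: [1, 2, 4, 59, 118, 236]. For each d | 236:
  d = 1: Id(1) · μ(236/1) = 1 · 0 = 0
  d = 2: Id(2) · μ(236/2) = 2 · 1 = 2
  d = 4: Id(4) · μ(236/4) = 4 · -1 = -4
  d = 59: Id(59) · μ(236/59) = 59 · 0 = 0
  d = 118: Id(118) · μ(236/118) = 118 · -1 = -118
  d = 236: Id(236) · μ(236/236) = 236 · 1 = 236
Summing: (Id * μ)(236) = 0 + 2 + -4 + 0 + -118 + 236 = 116.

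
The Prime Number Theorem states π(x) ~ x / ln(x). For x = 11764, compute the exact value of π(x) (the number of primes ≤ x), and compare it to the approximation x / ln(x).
π(11764) = 1409;  x/ln(x) ≈ 1255.12;  relative error ≈ 10.92%.

Directly count primes up to 11764: π(11764) = 1409. The PNT approximation gives 11764/ln(11764) ≈ 11764/9.37280 ≈ 1255.12. Relative error (π(x) − x/ln(x)) / π(x) ≈ 10.92%; the approximation is known to undercount slightly (Li(x) is a better estimate).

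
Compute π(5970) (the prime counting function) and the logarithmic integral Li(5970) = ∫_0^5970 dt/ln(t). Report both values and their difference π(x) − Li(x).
π(5970) = 781;  Li(5970) ≈ 796.96;  π(x) − Li(x) ≈ -15.96.

Direct count of primes ≤ 5970 gives π(5970) = 781. Numerical evaluation of the logarithmic integral gives Li(5970) ≈ 796.96. The difference π(x) − Li(x) ≈ -15.96 is typically negative for small/moderate x (Li(x) overestimates), though Littlewood's theorem shows this sign changes infinitely often.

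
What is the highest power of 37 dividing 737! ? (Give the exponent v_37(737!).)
v_37(737!) = 19

Legendre's formula: v_p(n!) = Σ_{k ≥ 1} ⌊n / p^k⌋. For p = 37, n = 737, the terms are:
  ⌊737/37^1⌋ = ⌊737/37⌋ = 19
(the next term ⌊737/37^2⌋ = 0, terminating the sum). Summing: v_37(737!) = 19 = 19.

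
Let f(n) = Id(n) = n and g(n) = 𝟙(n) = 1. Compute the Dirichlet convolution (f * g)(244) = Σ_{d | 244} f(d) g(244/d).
(Id * 𝟙)(244) = 434

Divisors of 244: [1, 2, 4, 61, 122, 244]. For each d | 244:
  d = 1: Id(1) · 𝟙(244/1) = 1 · 1 = 1
  d = 2: Id(2) · 𝟙(244/2) = 2 · 1 = 2
  d = 4: Id(4) · 𝟙(244/4) = 4 · 1 = 4
  d = 61: Id(61) · 𝟙(244/61) = 61 · 1 = 61
  d = 122: Id(122) · 𝟙(244/122) = 122 · 1 = 122
  d = 244: Id(244) · 𝟙(244/244) = 244 · 1 = 244
Summing: (Id * 𝟙)(244) = 1 + 2 + 4 + 61 + 122 + 244 = 434.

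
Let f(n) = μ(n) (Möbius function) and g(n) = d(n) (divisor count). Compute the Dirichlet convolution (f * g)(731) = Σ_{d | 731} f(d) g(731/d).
(μ * d)(731) = 1

Divisors of 731: [1, 17, 43, 731]. For each d | 731:
  d = 1: μ(1) · d(731/1) = 1 · 4 = 4
  d = 17: μ(17) · d(731/17) = -1 · 2 = -2
  d = 43: μ(43) · d(731/43) = -1 · 2 = -2
  d = 731: μ(731) · d(731/731) = 1 · 1 = 1
Summing: (μ * d)(731) = 4 + -2 + -2 + 1 = 1.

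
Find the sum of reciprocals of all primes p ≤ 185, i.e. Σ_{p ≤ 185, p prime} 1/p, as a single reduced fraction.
Σ 1/p = 10408867916382550633331528920459565913027063402071390584941986323453055203/5397346292805549782720214077673687806275517530364350655459511599582614290

π(185) = 42, so the primes ≤ 185 are [2, 3, 5, 7, 11, 13, 17, 19, 23, 29, 31, 37, 41, 43, 47, 53, 59, 61, 67, 71, 73, 79, 83, 89, 97, 101, 103, 107, 109, 113, 127, 131, 137, 139, 149, 151, 157, 163, 167, 173, 179, 181]. Summing 1/p over these primes: 10408867916382550633331528920459565913027063402071390584941986323453055203/5397346292805549782720214077673687806275517530364350655459511599582614290 ≈ 1.9285. Mertens estimate ln ln(185) + 0.2615 ≈ 1.9141.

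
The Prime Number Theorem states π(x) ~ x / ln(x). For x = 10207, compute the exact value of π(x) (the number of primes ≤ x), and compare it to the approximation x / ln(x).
π(10207) = 1252;  x/ln(x) ≈ 1105.75;  relative error ≈ 11.68%.

Directly count primes up to 10207: π(10207) = 1252. The PNT approximation gives 10207/ln(10207) ≈ 10207/9.23083 ≈ 1105.75. Relative error (π(x) − x/ln(x)) / π(x) ≈ 11.68%; the approximation is known to undercount slightly (Li(x) is a better estimate).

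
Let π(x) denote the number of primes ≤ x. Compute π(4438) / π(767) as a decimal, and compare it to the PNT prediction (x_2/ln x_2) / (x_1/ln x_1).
π(4438)/π(767) = 602/135 ≈ 4.4593;  PNT prediction ≈ 4.5767.

π(767) = 135 and π(4438) = 602, so π(4438)/π(767) ≈ 4.4593. The PNT-predicted ratio is (4438/ln(4438)) / (767/ln(767)) ≈ 4.5767. The two agree to within a few percent, as expected.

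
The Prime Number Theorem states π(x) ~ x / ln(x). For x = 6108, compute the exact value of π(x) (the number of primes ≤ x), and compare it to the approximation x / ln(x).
π(6108) = 796;  x/ln(x) ≈ 700.67;  relative error ≈ 11.98%.

Directly count primes up to 6108: π(6108) = 796. The PNT approximation gives 6108/ln(6108) ≈ 6108/8.71735 ≈ 700.67. Relative error (π(x) − x/ln(x)) / π(x) ≈ 11.98%; the approximation is known to undercount slightly (Li(x) is a better estimate).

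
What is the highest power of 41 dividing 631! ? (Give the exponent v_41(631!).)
v_41(631!) = 15

Legendre's formula: v_p(n!) = Σ_{k ≥ 1} ⌊n / p^k⌋. For p = 41, n = 631, the terms are:
  ⌊631/41^1⌋ = ⌊631/41⌋ = 15
(the next term ⌊631/41^2⌋ = 0, terminating the sum). Summing: v_41(631!) = 15 = 15.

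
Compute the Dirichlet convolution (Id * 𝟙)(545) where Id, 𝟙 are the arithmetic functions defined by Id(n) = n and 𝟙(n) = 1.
(Id * 𝟙)(545) = 660

Divisors of 545: [1, 5, 109, 545]. For each d | 545:
  d = 1: Id(1) · 𝟙(545/1) = 1 · 1 = 1
  d = 5: Id(5) · 𝟙(545/5) = 5 · 1 = 5
  d = 109: Id(109) · 𝟙(545/109) = 109 · 1 = 109
  d = 545: Id(545) · 𝟙(545/545) = 545 · 1 = 545
Summing: (Id * 𝟙)(545) = 1 + 5 + 109 + 545 = 660.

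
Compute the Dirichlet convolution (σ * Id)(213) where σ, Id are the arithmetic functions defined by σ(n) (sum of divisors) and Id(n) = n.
(σ * Id)(213) = 1001

Divisors of 213: [1, 3, 71, 213]. For each d | 213:
  d = 1: σ(1) · Id(213/1) = 1 · 213 = 213
  d = 3: σ(3) · Id(213/3) = 4 · 71 = 284
  d = 71: σ(71) · Id(213/71) = 72 · 3 = 216
  d = 213: σ(213) · Id(213/213) = 288 · 1 = 288
Summing: (σ * Id)(213) = 213 + 284 + 216 + 288 = 1001.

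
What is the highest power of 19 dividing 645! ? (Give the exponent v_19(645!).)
v_19(645!) = 34

Legendre's formula: v_p(n!) = Σ_{k ≥ 1} ⌊n / p^k⌋. For p = 19, n = 645, the terms are:
  ⌊645/19^1⌋ = ⌊645/19⌋ = 33
  ⌊645/19^2⌋ = ⌊645/361⌋ = 1
(the next term ⌊645/19^3⌋ = 0, terminating the sum). Summing: v_19(645!) = 33 + 1 = 34.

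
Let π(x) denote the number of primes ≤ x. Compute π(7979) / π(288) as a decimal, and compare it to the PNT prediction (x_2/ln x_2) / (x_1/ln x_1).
π(7979)/π(288) = 1006/61 ≈ 16.4918;  PNT prediction ≈ 17.4623.

π(288) = 61 and π(7979) = 1006, so π(7979)/π(288) ≈ 16.4918. The PNT-predicted ratio is (7979/ln(7979)) / (288/ln(288)) ≈ 17.4623. The two agree to within a few percent, as expected.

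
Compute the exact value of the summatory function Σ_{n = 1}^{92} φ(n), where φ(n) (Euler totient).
Σ_{n ≤ 92} φ(n) = 2596

Compute φ(n) for each 1 ≤ n ≤ 92: φ(1) = 1, φ(2) = 1, φ(3) = 2, φ(4) = 2, φ(5) = 4, φ(6) = 2, φ(7) = 6, φ(8) = 4, φ(9) = 6, φ(10) = 4, φ(11) = 10, φ(12) = 4, φ(13) = 12, φ(14) = 6, φ(15) = 8, φ(16) = 8, φ(17) = 16, φ(18) = 6, φ(19) = 18, φ(20) = 8, φ(21) = 12, φ(22) = 10, φ(23) = 22, φ(24) = 8, φ(25) = 20, φ(26) = 12, φ(27) = 18, φ(28) = 12, φ(29) = 28, φ(30) = 8, φ(31) = 30, φ(32) = 16, φ(33) = 20, φ(34) = 16, φ(35) = 24, φ(36) = 12, φ(37) = 36, φ(38) = 18, φ(39) = 24, φ(40) = 16, φ(41) = 40, φ(42) = 12, φ(43) = 42, φ(44) = 20, φ(45) = 24, φ(46) = 22, φ(47) = 46, φ(48) = 16, φ(49) = 42, φ(50) = 20, φ(51) = 32, φ(52) = 24, φ(53) = 52, φ(54) = 18, φ(55) = 40, φ(56) = 24, φ(57) = 36, φ(58) = 28, φ(59) = 58, φ(60) = 16, φ(61) = 60, φ(62) = 30, φ(63) = 36, φ(64) = 32, φ(65) = 48, φ(66) = 20, φ(67) = 66, φ(68) = 32, φ(69) = 44, φ(70) = 24, φ(71) = 70, φ(72) = 24, φ(73) = 72, φ(74) = 36, φ(75) = 40, φ(76) = 36, φ(77) = 60, φ(78) = 24, φ(79) = 78, φ(80) = 32, φ(81) = 54, φ(82) = 40, φ(83) = 82, φ(84) = 24, φ(85) = 64, φ(86) = 42, φ(87) = 56, φ(88) = 40, φ(89) = 88, φ(90) = 24, φ(91) = 72, φ(92) = 44. Summing all 92 values: 2596. (Average order: Σ_{n ≤ x} φ(n) ~ (3/π²) x². For x = 92, (3/π²)·92² ≈ 2572.75.)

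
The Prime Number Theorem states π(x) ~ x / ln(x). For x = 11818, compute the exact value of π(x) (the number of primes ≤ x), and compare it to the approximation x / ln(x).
π(11818) = 1416;  x/ln(x) ≈ 1260.27;  relative error ≈ 11.00%.

Directly count primes up to 11818: π(11818) = 1416. The PNT approximation gives 11818/ln(11818) ≈ 11818/9.37738 ≈ 1260.27. Relative error (π(x) − x/ln(x)) / π(x) ≈ 11.00%; the approximation is known to undercount slightly (Li(x) is a better estimate).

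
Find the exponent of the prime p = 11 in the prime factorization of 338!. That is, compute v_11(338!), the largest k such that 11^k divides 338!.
v_11(338!) = 32

Legendre's formula: v_p(n!) = Σ_{k ≥ 1} ⌊n / p^k⌋. For p = 11, n = 338, the terms are:
  ⌊338/11^1⌋ = ⌊338/11⌋ = 30
  ⌊338/11^2⌋ = ⌊338/121⌋ = 2
(the next term ⌊338/11^3⌋ = 0, terminating the sum). Summing: v_11(338!) = 30 + 2 = 32.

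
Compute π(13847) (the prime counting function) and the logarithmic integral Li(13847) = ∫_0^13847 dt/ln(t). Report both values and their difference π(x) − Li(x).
π(13847) = 1636;  Li(13847) ≈ 1656.22;  π(x) − Li(x) ≈ -20.22.

Direct count of primes ≤ 13847 gives π(13847) = 1636. Numerical evaluation of the logarithmic integral gives Li(13847) ≈ 1656.22. The difference π(x) − Li(x) ≈ -20.22 is typically negative for small/moderate x (Li(x) overestimates), though Littlewood's theorem shows this sign changes infinitely often.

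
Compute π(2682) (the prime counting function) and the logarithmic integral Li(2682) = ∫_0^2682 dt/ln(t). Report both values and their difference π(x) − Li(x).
π(2682) = 388;  Li(2682) ≈ 402.77;  π(x) − Li(x) ≈ -14.77.

Direct count of primes ≤ 2682 gives π(2682) = 388. Numerical evaluation of the logarithmic integral gives Li(2682) ≈ 402.77. The difference π(x) − Li(x) ≈ -14.77 is typically negative for small/moderate x (Li(x) overestimates), though Littlewood's theorem shows this sign changes infinitely often.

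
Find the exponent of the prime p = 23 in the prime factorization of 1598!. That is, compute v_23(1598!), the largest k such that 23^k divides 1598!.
v_23(1598!) = 72

Legendre's formula: v_p(n!) = Σ_{k ≥ 1} ⌊n / p^k⌋. For p = 23, n = 1598, the terms are:
  ⌊1598/23^1⌋ = ⌊1598/23⌋ = 69
  ⌊1598/23^2⌋ = ⌊1598/529⌋ = 3
(the next term ⌊1598/23^3⌋ = 0, terminating the sum). Summing: v_23(1598!) = 69 + 3 = 72.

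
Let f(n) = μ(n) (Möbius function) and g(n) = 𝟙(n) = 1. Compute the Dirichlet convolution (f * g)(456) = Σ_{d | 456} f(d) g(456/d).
(μ * 𝟙)(456) = 0

Divisors of 456: [1, 2, 3, 4, 6, 8, 12, 19, 24, 38, 57, 76, 114, 152, 228, 456]. For each d | 456:
  d = 1: μ(1) · 𝟙(456/1) = 1 · 1 = 1
  d = 2: μ(2) · 𝟙(456/2) = -1 · 1 = -1
  d = 3: μ(3) · 𝟙(456/3) = -1 · 1 = -1
  d = 4: μ(4) · 𝟙(456/4) = 0 · 1 = 0
  d = 6: μ(6) · 𝟙(456/6) = 1 · 1 = 1
  d = 8: μ(8) · 𝟙(456/8) = 0 · 1 = 0
  d = 12: μ(12) · 𝟙(456/12) = 0 · 1 = 0
  d = 19: μ(19) · 𝟙(456/19) = -1 · 1 = -1
  d = 24: μ(24) · 𝟙(456/24) = 0 · 1 = 0
  d = 38: μ(38) · 𝟙(456/38) = 1 · 1 = 1
  d = 57: μ(57) · 𝟙(456/57) = 1 · 1 = 1
  d = 76: μ(76) · 𝟙(456/76) = 0 · 1 = 0
  d = 114: μ(114) · 𝟙(456/114) = -1 · 1 = -1
  d = 152: μ(152) · 𝟙(456/152) = 0 · 1 = 0
  d = 228: μ(228) · 𝟙(456/228) = 0 · 1 = 0
  d = 456: μ(456) · 𝟙(456/456) = 0 · 1 = 0
Summing: (μ * 𝟙)(456) = 1 + -1 + -1 + 0 + 1 + 0 + 0 + -1 + 0 + 1 + 1 + 0 + -1 + 0 + 0 + 0 = 0.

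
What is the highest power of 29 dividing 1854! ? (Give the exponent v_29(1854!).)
v_29(1854!) = 65

Legendre's formula: v_p(n!) = Σ_{k ≥ 1} ⌊n / p^k⌋. For p = 29, n = 1854, the terms are:
  ⌊1854/29^1⌋ = ⌊1854/29⌋ = 63
  ⌊1854/29^2⌋ = ⌊1854/841⌋ = 2
(the next term ⌊1854/29^3⌋ = 0, terminating the sum). Summing: v_29(1854!) = 63 + 2 = 65.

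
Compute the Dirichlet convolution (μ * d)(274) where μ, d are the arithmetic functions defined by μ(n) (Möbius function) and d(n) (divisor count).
(μ * d)(274) = 1

Divisors of 274: [1, 2, 137, 274]. For each d | 274:
  d = 1: μ(1) · d(274/1) = 1 · 4 = 4
  d = 2: μ(2) · d(274/2) = -1 · 2 = -2
  d = 137: μ(137) · d(274/137) = -1 · 2 = -2
  d = 274: μ(274) · d(274/274) = 1 · 1 = 1
Summing: (μ * d)(274) = 4 + -2 + -2 + 1 = 1.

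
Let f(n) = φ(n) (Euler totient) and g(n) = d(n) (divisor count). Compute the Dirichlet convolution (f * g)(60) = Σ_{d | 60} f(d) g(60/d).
(φ * d)(60) = 168

Divisors of 60: [1, 2, 3, 4, 5, 6, 10, 12, 15, 20, 30, 60]. For each d | 60:
  d = 1: φ(1) · d(60/1) = 1 · 12 = 12
  d = 2: φ(2) · d(60/2) = 1 · 8 = 8
  d = 3: φ(3) · d(60/3) = 2 · 6 = 12
  d = 4: φ(4) · d(60/4) = 2 · 4 = 8
  d = 5: φ(5) · d(60/5) = 4 · 6 = 24
  d = 6: φ(6) · d(60/6) = 2 · 4 = 8
  d = 10: φ(10) · d(60/10) = 4 · 4 = 16
  d = 12: φ(12) · d(60/12) = 4 · 2 = 8
  d = 15: φ(15) · d(60/15) = 8 · 3 = 24
  d = 20: φ(20) · d(60/20) = 8 · 2 = 16
  d = 30: φ(30) · d(60/30) = 8 · 2 = 16
  d = 60: φ(60) · d(60/60) = 16 · 1 = 16
Summing: (φ * d)(60) = 12 + 8 + 12 + 8 + 24 + 8 + 16 + 8 + 24 + 16 + 16 + 16 = 168.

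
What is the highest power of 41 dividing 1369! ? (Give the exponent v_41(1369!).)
v_41(1369!) = 33

Legendre's formula: v_p(n!) = Σ_{k ≥ 1} ⌊n / p^k⌋. For p = 41, n = 1369, the terms are:
  ⌊1369/41^1⌋ = ⌊1369/41⌋ = 33
(the next term ⌊1369/41^2⌋ = 0, terminating the sum). Summing: v_41(1369!) = 33 = 33.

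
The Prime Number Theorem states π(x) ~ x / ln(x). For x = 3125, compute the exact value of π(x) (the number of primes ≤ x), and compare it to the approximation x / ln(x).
π(3125) = 445;  x/ln(x) ≈ 388.33;  relative error ≈ 12.73%.

Directly count primes up to 3125: π(3125) = 445. The PNT approximation gives 3125/ln(3125) ≈ 3125/8.04719 ≈ 388.33. Relative error (π(x) − x/ln(x)) / π(x) ≈ 12.73%; the approximation is known to undercount slightly (Li(x) is a better estimate).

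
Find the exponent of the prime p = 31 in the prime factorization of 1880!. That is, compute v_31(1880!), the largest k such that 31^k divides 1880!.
v_31(1880!) = 61

Legendre's formula: v_p(n!) = Σ_{k ≥ 1} ⌊n / p^k⌋. For p = 31, n = 1880, the terms are:
  ⌊1880/31^1⌋ = ⌊1880/31⌋ = 60
  ⌊1880/31^2⌋ = ⌊1880/961⌋ = 1
(the next term ⌊1880/31^3⌋ = 0, terminating the sum). Summing: v_31(1880!) = 60 + 1 = 61.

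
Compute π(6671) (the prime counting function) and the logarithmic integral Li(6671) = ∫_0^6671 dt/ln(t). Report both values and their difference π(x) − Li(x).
π(6671) = 859;  Li(6671) ≈ 877.07;  π(x) − Li(x) ≈ -18.07.

Direct count of primes ≤ 6671 gives π(6671) = 859. Numerical evaluation of the logarithmic integral gives Li(6671) ≈ 877.07. The difference π(x) − Li(x) ≈ -18.07 is typically negative for small/moderate x (Li(x) overestimates), though Littlewood's theorem shows this sign changes infinitely often.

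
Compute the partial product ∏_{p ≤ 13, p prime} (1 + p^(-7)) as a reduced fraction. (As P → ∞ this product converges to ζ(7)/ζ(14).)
∏ = 131129952026000311359081292/130052142598591679794453125

The primes p ≤ 13 are [2, 3, 5, 7, 11, 13]. For each, (1 + 1/p^7) = (p^7 + 1)/p^7. Multiplying these fractions over p ∈ [2, 3, 5, 7, 11, 13] gives 131129952026000311359081292/130052142598591679794453125. (In the limit P → ∞ this tends to ζ(7)/ζ(14).)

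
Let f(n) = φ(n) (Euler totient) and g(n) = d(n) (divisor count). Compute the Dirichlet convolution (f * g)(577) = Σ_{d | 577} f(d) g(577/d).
(φ * d)(577) = 578

Divisors of 577: [1, 577]. For each d | 577:
  d = 1: φ(1) · d(577/1) = 1 · 2 = 2
  d = 577: φ(577) · d(577/577) = 576 · 1 = 576
Summing: (φ * d)(577) = 2 + 576 = 578.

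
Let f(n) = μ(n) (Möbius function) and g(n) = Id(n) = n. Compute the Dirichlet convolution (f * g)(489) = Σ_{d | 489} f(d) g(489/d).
(μ * Id)(489) = 324

Divisors of 489: [1, 3, 163, 489]. For each d | 489:
  d = 1: μ(1) · Id(489/1) = 1 · 489 = 489
  d = 3: μ(3) · Id(489/3) = -1 · 163 = -163
  d = 163: μ(163) · Id(489/163) = -1 · 3 = -3
  d = 489: μ(489) · Id(489/489) = 1 · 1 = 1
Summing: (μ * Id)(489) = 489 + -163 + -3 + 1 = 324.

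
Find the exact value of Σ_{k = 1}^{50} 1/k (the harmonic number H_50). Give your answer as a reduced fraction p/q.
H_50 = 13943237577224054960759/3099044504245996706400

Direct summation: H_50 = 1 + 1/2 + ... + 1/50. The least common denominator is lcm(1, ..., 50) = 3099044504245996706400; over this denominator the numerator is 3099044504245996706400 + 1549522252122998353200 + 1033014834748665568800 + 774761126061499176600 + 619808900849199341280 + 516507417374332784400 + 442720643463713815200 + 387380563030749588300 + 344338278249555189600 + 309904450424599670640 + 281731318567817882400 + 258253708687166392200 + 238388038788153592800 + 221360321731856907600 + 206602966949733113760 + 193690281515374794150 + 182296735543882159200 + 172169139124777594800 + 163107605486631405600 + 154952225212299835320 + 147573547821237938400 + 140865659283908941200 + 134741065401999856800 + 129126854343583196100 + 123961780169839868256 + 119194019394076796400 + 114779426083185063200 + 110680160865928453800 + 106863603594689541600 + 103301483474866556880 + 99969177556322474400 + 96845140757687397075 + 93910439522605960800 + 91148367771941079600 + 88544128692742763040 + 86084569562388797400 + 83757959574216127200 + 81553802743315702800 + 79462679596051197600 + 77476112606149917660 + 75586451323073090400 + 73786773910618969200 + 72070802424325504800 + 70432829641954470600 + 68867655649911037920 + 67370532700999928400 + 65937117111616951200 + 64563427171791598050 + 63245806209101973600 + 61980890084919934128 = 13943237577224054960759, so H_50 = 13943237577224054960759/3099044504245996706400 (already in lowest terms) ≈ 4.49921. (The PNT-adjacent estimate ln(50) + γ ≈ 4.48924 matches within O(1/n).)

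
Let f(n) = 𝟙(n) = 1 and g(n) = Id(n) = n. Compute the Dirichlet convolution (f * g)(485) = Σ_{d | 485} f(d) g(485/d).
(𝟙 * Id)(485) = 588

Divisors of 485: [1, 5, 97, 485]. For each d | 485:
  d = 1: 𝟙(1) · Id(485/1) = 1 · 485 = 485
  d = 5: 𝟙(5) · Id(485/5) = 1 · 97 = 97
  d = 97: 𝟙(97) · Id(485/97) = 1 · 5 = 5
  d = 485: 𝟙(485) · Id(485/485) = 1 · 1 = 1
Summing: (𝟙 * Id)(485) = 485 + 97 + 5 + 1 = 588.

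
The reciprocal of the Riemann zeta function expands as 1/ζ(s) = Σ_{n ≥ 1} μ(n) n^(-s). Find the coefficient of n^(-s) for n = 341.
μ(341) = 1

Factor n = 341 = 11 · 31. μ(n) = 0 if any exponent ≥ 2 (not squarefree); otherwise μ(n) = (−1)^{ω(n)} where ω(n) is the number of distinct prime factors. Applying: μ(341) = 1.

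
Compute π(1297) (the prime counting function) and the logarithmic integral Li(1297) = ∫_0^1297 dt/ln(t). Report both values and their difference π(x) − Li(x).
π(1297) = 211;  Li(1297) ≈ 219.78;  π(x) − Li(x) ≈ -8.78.

Direct count of primes ≤ 1297 gives π(1297) = 211. Numerical evaluation of the logarithmic integral gives Li(1297) ≈ 219.78. The difference π(x) − Li(x) ≈ -8.78 is typically negative for small/moderate x (Li(x) overestimates), though Littlewood's theorem shows this sign changes infinitely often.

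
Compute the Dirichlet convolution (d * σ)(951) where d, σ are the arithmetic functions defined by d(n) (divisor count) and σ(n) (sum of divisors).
(d * σ)(951) = 1920

Divisors of 951: [1, 3, 317, 951]. For each d | 951:
  d = 1: d(1) · σ(951/1) = 1 · 1272 = 1272
  d = 3: d(3) · σ(951/3) = 2 · 318 = 636
  d = 317: d(317) · σ(951/317) = 2 · 4 = 8
  d = 951: d(951) · σ(951/951) = 4 · 1 = 4
Summing: (d * σ)(951) = 1272 + 636 + 8 + 4 = 1920.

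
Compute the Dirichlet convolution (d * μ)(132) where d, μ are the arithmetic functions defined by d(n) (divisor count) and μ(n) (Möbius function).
(d * μ)(132) = 1

Divisors of 132: [1, 2, 3, 4, 6, 11, 12, 22, 33, 44, 66, 132]. For each d | 132:
  d = 1: d(1) · μ(132/1) = 1 · 0 = 0
  d = 2: d(2) · μ(132/2) = 2 · -1 = -2
  d = 3: d(3) · μ(132/3) = 2 · 0 = 0
  d = 4: d(4) · μ(132/4) = 3 · 1 = 3
  d = 6: d(6) · μ(132/6) = 4 · 1 = 4
  d = 11: d(11) · μ(132/11) = 2 · 0 = 0
  d = 12: d(12) · μ(132/12) = 6 · -1 = -6
  d = 22: d(22) · μ(132/22) = 4 · 1 = 4
  d = 33: d(33) · μ(132/33) = 4 · 0 = 0
  d = 44: d(44) · μ(132/44) = 6 · -1 = -6
  d = 66: d(66) · μ(132/66) = 8 · -1 = -8
  d = 132: d(132) · μ(132/132) = 12 · 1 = 12
Summing: (d * μ)(132) = 0 + -2 + 0 + 3 + 4 + 0 + -6 + 4 + 0 + -6 + -8 + 12 = 1.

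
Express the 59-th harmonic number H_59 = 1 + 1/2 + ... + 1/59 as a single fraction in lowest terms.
H_59 = 15063255090319832863132951/3230237388259077233637600

Direct summation: H_59 = 1 + 1/2 + ... + 1/59. The least common denominator is lcm(1, ..., 59) = 9690712164777231700912800; over this denominator the numerator is 9690712164777231700912800 + 4845356082388615850456400 + 3230237388259077233637600 + 2422678041194307925228200 + 1938142432955446340182560 + 1615118694129538616818800 + 1384387452111033100130400 + 1211339020597153962614100 + 1076745796086359077879200 + 969071216477723170091280 + 880973833161566518264800 + 807559347064769308409400 + 745439397290556284685600 + 692193726055516550065200 + 646047477651815446727520 + 605669510298576981307050 + 570041892045719511818400 + 538372898043179538939600 + 510037482356696405311200 + 484535608238861585045640 + 461462484037011033376800 + 440486916580783259132400 + 421335311512053552213600 + 403779673532384654204700 + 387628486591089268036512 + 372719698645278142342800 + 358915265362119692626400 + 346096863027758275032600 + 334162488440594196583200 + 323023738825907723363760 + 312603618218620377448800 + 302834755149288490653525 + 293657944387188839421600 + 285020946022859755909200 + 276877490422206620026080 + 269186449021589769469800 + 261911139588573829754400 + 255018741178348202655600 + 248479799096852094895200 + 242267804119430792522820 + 236358833287249553680800 + 230731242018505516688400 + 225365399180865853509600 + 220243458290391629566200 + 215349159217271815575840 + 210667655756026776106800 + 206185365208026206402400 + 201889836766192327102350 + 197769636015861871447200 + 193814243295544634018256 + 190013964015239837272800 + 186359849322639071171400 + 182843625750513805677600 + 179457632681059846313200 + 176194766632313303652960 + 173048431513879137516300 + 170012494118898801770400 + 167081244220297098291600 + 164249358725037825439200 = 45189765270959498589398853, so H_59 = 45189765270959498589398853/9690712164777231700912800; reducing by gcd(45189765270959498589398853, 9690712164777231700912800) = 3 gives 15063255090319832863132951/3230237388259077233637600 ≈ 4.66320. (The PNT-adjacent estimate ln(59) + γ ≈ 4.65475 matches within O(1/n).)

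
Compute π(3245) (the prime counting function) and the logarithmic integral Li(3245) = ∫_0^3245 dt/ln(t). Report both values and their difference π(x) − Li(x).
π(3245) = 457;  Li(3245) ≈ 473.21;  π(x) − Li(x) ≈ -16.21.

Direct count of primes ≤ 3245 gives π(3245) = 457. Numerical evaluation of the logarithmic integral gives Li(3245) ≈ 473.21. The difference π(x) − Li(x) ≈ -16.21 is typically negative for small/moderate x (Li(x) overestimates), though Littlewood's theorem shows this sign changes infinitely often.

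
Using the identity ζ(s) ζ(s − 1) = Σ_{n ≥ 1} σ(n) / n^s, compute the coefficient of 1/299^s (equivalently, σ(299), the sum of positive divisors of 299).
σ(299) = 336

In the product (Σ m^0/m^s)(Σ k / k^s) = Σ (Σ_{d | n} d) / n^s, the coefficient of 1/n^s is σ(n) = Σ_{d | n} d. For n = 299, divisors are [1, 13, 23, 299]; summing: σ(299) = 336.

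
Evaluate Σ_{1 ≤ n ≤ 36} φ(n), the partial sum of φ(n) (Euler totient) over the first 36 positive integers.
Σ_{n ≤ 36} φ(n) = 396

Compute φ(n) for each 1 ≤ n ≤ 36: φ(1) = 1, φ(2) = 1, φ(3) = 2, φ(4) = 2, φ(5) = 4, φ(6) = 2, φ(7) = 6, φ(8) = 4, φ(9) = 6, φ(10) = 4, φ(11) = 10, φ(12) = 4, φ(13) = 12, φ(14) = 6, φ(15) = 8, φ(16) = 8, φ(17) = 16, φ(18) = 6, φ(19) = 18, φ(20) = 8, φ(21) = 12, φ(22) = 10, φ(23) = 22, φ(24) = 8, φ(25) = 20, φ(26) = 12, φ(27) = 18, φ(28) = 12, φ(29) = 28, φ(30) = 8, φ(31) = 30, φ(32) = 16, φ(33) = 20, φ(34) = 16, φ(35) = 24, φ(36) = 12. Summing all 36 values: 396. (Average order: Σ_{n ≤ x} φ(n) ~ (3/π²) x². For x = 36, (3/π²)·36² ≈ 393.94.)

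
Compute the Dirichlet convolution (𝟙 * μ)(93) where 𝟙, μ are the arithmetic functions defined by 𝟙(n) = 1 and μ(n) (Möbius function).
(𝟙 * μ)(93) = 0

Divisors of 93: [1, 3, 31, 93]. For each d | 93:
  d = 1: 𝟙(1) · μ(93/1) = 1 · 1 = 1
  d = 3: 𝟙(3) · μ(93/3) = 1 · -1 = -1
  d = 31: 𝟙(31) · μ(93/31) = 1 · -1 = -1
  d = 93: 𝟙(93) · μ(93/93) = 1 · 1 = 1
Summing: (𝟙 * μ)(93) = 1 + -1 + -1 + 1 = 0.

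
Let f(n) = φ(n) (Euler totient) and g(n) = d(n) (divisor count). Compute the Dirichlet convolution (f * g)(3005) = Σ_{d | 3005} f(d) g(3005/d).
(φ * d)(3005) = 3612

Divisors of 3005: [1, 5, 601, 3005]. For each d | 3005:
  d = 1: φ(1) · d(3005/1) = 1 · 4 = 4
  d = 5: φ(5) · d(3005/5) = 4 · 2 = 8
  d = 601: φ(601) · d(3005/601) = 600 · 2 = 1200
  d = 3005: φ(3005) · d(3005/3005) = 2400 · 1 = 2400
Summing: (φ * d)(3005) = 4 + 8 + 1200 + 2400 = 3612.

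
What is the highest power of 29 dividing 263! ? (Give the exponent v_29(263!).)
v_29(263!) = 9

Legendre's formula: v_p(n!) = Σ_{k ≥ 1} ⌊n / p^k⌋. For p = 29, n = 263, the terms are:
  ⌊263/29^1⌋ = ⌊263/29⌋ = 9
(the next term ⌊263/29^2⌋ = 0, terminating the sum). Summing: v_29(263!) = 9 = 9.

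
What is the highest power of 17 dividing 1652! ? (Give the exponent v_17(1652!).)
v_17(1652!) = 102

Legendre's formula: v_p(n!) = Σ_{k ≥ 1} ⌊n / p^k⌋. For p = 17, n = 1652, the terms are:
  ⌊1652/17^1⌋ = ⌊1652/17⌋ = 97
  ⌊1652/17^2⌋ = ⌊1652/289⌋ = 5
(the next term ⌊1652/17^3⌋ = 0, terminating the sum). Summing: v_17(1652!) = 97 + 5 = 102.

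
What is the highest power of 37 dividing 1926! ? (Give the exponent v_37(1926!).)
v_37(1926!) = 53

Legendre's formula: v_p(n!) = Σ_{k ≥ 1} ⌊n / p^k⌋. For p = 37, n = 1926, the terms are:
  ⌊1926/37^1⌋ = ⌊1926/37⌋ = 52
  ⌊1926/37^2⌋ = ⌊1926/1369⌋ = 1
(the next term ⌊1926/37^3⌋ = 0, terminating the sum). Summing: v_37(1926!) = 52 + 1 = 53.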